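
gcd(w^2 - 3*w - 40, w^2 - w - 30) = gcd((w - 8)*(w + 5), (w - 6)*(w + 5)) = w + 5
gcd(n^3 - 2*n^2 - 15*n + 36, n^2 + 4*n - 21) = n - 3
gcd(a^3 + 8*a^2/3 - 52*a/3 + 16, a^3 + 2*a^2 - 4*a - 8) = a - 2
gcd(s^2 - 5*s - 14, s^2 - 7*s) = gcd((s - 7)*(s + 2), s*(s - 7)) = s - 7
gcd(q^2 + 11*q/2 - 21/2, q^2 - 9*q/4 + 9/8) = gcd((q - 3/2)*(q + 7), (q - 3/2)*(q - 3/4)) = q - 3/2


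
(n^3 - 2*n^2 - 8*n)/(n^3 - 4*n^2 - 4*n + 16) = n/(n - 2)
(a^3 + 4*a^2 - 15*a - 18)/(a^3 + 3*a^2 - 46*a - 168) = (a^2 - 2*a - 3)/(a^2 - 3*a - 28)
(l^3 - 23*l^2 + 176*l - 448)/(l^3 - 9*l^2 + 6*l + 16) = (l^2 - 15*l + 56)/(l^2 - l - 2)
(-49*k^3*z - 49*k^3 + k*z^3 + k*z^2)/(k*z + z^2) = k*(-49*k^2*z - 49*k^2 + z^3 + z^2)/(z*(k + z))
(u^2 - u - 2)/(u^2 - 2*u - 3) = (u - 2)/(u - 3)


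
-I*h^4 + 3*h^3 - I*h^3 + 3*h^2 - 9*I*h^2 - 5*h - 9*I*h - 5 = (h - I)^2*(h + 5*I)*(-I*h - I)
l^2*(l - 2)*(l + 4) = l^4 + 2*l^3 - 8*l^2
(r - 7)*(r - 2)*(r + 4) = r^3 - 5*r^2 - 22*r + 56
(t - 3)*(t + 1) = t^2 - 2*t - 3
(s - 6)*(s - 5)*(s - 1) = s^3 - 12*s^2 + 41*s - 30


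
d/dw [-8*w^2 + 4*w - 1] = 4 - 16*w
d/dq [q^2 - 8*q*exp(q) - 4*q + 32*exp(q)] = -8*q*exp(q) + 2*q + 24*exp(q) - 4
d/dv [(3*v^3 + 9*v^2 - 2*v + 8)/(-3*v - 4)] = (-18*v^3 - 63*v^2 - 72*v + 32)/(9*v^2 + 24*v + 16)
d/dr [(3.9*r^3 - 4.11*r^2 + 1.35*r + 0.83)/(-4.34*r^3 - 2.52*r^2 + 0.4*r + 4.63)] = (-27.6654*r^4 + 14.838*r^3 + 66.7356*r^2 - 33.8754*r + 5.9185)/(18.8356*r^6 + 21.8736*r^5 + 2.8784*r^4 - 42.2044*r^3 - 23.1752*r^2 + 3.704*r + 21.4369)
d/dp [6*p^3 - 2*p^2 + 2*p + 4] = 18*p^2 - 4*p + 2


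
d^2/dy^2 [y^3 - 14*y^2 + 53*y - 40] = 6*y - 28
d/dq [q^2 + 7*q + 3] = 2*q + 7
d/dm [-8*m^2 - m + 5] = -16*m - 1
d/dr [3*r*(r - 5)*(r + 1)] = 9*r^2 - 24*r - 15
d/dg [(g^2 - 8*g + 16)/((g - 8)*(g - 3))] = (-3*g^2 + 16*g - 16)/(g^4 - 22*g^3 + 169*g^2 - 528*g + 576)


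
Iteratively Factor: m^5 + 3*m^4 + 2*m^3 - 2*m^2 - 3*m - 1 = (m + 1)*(m^4 + 2*m^3 - 2*m - 1) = (m + 1)^2*(m^3 + m^2 - m - 1) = (m + 1)^3*(m^2 - 1) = (m - 1)*(m + 1)^3*(m + 1)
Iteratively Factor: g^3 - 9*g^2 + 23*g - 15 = (g - 1)*(g^2 - 8*g + 15) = (g - 5)*(g - 1)*(g - 3)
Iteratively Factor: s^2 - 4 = (s - 2)*(s + 2)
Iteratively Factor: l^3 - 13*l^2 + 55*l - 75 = (l - 5)*(l^2 - 8*l + 15) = (l - 5)*(l - 3)*(l - 5)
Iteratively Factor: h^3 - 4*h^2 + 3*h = (h - 3)*(h^2 - h) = h*(h - 3)*(h - 1)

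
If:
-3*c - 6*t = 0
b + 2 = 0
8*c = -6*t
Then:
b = -2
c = 0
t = 0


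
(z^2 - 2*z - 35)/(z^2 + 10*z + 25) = (z - 7)/(z + 5)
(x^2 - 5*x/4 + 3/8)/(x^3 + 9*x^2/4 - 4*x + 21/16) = 2/(2*x + 7)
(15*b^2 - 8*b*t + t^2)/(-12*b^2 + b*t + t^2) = (-5*b + t)/(4*b + t)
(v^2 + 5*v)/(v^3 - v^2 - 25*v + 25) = v/(v^2 - 6*v + 5)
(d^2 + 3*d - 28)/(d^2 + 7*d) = (d - 4)/d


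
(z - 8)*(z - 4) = z^2 - 12*z + 32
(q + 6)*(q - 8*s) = q^2 - 8*q*s + 6*q - 48*s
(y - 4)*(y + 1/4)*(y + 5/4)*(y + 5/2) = y^4 - 191*y^2/16 - 495*y/32 - 25/8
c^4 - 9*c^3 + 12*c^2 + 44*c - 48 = (c - 6)*(c - 4)*(c - 1)*(c + 2)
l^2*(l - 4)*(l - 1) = l^4 - 5*l^3 + 4*l^2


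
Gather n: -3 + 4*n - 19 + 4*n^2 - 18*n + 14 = 4*n^2 - 14*n - 8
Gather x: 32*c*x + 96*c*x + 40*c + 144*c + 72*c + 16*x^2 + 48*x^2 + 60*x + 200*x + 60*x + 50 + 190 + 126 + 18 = 256*c + 64*x^2 + x*(128*c + 320) + 384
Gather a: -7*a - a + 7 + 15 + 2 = 24 - 8*a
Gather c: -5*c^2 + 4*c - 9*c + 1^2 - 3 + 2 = -5*c^2 - 5*c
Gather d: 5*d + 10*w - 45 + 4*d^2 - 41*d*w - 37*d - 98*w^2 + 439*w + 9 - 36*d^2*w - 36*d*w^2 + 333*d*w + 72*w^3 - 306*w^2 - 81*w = d^2*(4 - 36*w) + d*(-36*w^2 + 292*w - 32) + 72*w^3 - 404*w^2 + 368*w - 36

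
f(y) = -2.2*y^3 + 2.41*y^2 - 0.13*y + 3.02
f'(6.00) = -208.81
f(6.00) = -386.20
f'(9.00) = -491.35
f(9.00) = -1406.74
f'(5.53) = -175.31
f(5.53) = -296.05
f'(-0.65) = -6.05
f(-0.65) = 4.73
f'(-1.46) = -21.24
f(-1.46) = 15.19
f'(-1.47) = -21.48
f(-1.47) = 15.41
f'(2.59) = -31.92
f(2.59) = -19.37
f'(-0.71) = -6.88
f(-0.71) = 5.11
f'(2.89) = -41.32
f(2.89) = -30.33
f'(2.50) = -29.33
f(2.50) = -16.62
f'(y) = -6.6*y^2 + 4.82*y - 0.13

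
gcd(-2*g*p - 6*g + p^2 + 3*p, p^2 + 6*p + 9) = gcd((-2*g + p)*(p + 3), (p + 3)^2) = p + 3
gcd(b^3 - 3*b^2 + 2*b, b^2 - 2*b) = b^2 - 2*b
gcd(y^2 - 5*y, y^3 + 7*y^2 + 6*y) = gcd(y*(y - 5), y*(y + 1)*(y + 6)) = y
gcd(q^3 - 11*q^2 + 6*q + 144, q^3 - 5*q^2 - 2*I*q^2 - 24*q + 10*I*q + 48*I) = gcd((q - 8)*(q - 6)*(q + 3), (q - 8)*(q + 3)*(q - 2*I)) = q^2 - 5*q - 24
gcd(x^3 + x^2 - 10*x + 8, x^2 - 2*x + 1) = x - 1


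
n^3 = n^3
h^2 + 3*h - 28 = (h - 4)*(h + 7)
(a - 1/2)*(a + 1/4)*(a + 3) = a^3 + 11*a^2/4 - 7*a/8 - 3/8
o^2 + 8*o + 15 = (o + 3)*(o + 5)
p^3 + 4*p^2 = p^2*(p + 4)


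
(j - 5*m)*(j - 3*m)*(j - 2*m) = j^3 - 10*j^2*m + 31*j*m^2 - 30*m^3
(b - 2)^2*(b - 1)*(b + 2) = b^4 - 3*b^3 - 2*b^2 + 12*b - 8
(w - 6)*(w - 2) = w^2 - 8*w + 12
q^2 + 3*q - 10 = (q - 2)*(q + 5)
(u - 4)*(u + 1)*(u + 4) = u^3 + u^2 - 16*u - 16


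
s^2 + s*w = s*(s + w)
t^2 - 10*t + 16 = (t - 8)*(t - 2)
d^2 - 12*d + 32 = (d - 8)*(d - 4)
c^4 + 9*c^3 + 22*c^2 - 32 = (c - 1)*(c + 2)*(c + 4)^2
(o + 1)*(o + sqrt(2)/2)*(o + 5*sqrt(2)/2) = o^3 + o^2 + 3*sqrt(2)*o^2 + 5*o/2 + 3*sqrt(2)*o + 5/2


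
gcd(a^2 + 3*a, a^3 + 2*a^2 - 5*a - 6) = a + 3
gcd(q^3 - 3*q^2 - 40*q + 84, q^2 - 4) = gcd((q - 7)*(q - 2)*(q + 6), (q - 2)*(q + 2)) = q - 2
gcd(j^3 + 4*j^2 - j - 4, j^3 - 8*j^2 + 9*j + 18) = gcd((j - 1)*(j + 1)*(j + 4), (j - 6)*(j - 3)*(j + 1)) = j + 1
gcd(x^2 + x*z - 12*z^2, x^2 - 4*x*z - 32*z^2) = x + 4*z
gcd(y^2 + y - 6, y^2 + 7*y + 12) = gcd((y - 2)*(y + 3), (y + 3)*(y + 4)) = y + 3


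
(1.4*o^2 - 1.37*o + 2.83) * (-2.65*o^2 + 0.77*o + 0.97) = -3.71*o^4 + 4.7085*o^3 - 7.1964*o^2 + 0.8502*o + 2.7451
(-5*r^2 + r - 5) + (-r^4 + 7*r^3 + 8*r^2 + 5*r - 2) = -r^4 + 7*r^3 + 3*r^2 + 6*r - 7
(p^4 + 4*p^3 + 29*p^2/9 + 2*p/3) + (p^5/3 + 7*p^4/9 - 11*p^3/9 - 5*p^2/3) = p^5/3 + 16*p^4/9 + 25*p^3/9 + 14*p^2/9 + 2*p/3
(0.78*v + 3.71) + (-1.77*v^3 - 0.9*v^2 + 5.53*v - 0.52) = -1.77*v^3 - 0.9*v^2 + 6.31*v + 3.19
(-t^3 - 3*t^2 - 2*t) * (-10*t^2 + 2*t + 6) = 10*t^5 + 28*t^4 + 8*t^3 - 22*t^2 - 12*t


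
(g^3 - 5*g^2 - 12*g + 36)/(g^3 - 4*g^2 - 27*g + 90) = (g^2 + g - 6)/(g^2 + 2*g - 15)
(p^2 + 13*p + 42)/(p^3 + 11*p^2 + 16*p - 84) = 1/(p - 2)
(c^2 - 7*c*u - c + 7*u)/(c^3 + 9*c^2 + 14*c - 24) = (c - 7*u)/(c^2 + 10*c + 24)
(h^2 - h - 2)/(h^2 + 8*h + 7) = (h - 2)/(h + 7)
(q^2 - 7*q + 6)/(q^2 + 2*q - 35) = (q^2 - 7*q + 6)/(q^2 + 2*q - 35)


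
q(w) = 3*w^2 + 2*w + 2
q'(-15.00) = -88.00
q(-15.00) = 647.00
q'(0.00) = 2.00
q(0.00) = 2.00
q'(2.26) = 15.56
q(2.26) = 21.84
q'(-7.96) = -45.76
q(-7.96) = 176.16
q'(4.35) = 28.10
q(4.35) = 67.47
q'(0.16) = 2.96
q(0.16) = 2.40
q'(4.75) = 30.50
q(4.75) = 79.19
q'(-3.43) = -18.58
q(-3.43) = 30.43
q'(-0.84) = -3.04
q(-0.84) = 2.44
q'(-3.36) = -18.16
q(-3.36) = 29.15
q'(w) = 6*w + 2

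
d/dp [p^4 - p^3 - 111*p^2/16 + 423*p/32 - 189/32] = 4*p^3 - 3*p^2 - 111*p/8 + 423/32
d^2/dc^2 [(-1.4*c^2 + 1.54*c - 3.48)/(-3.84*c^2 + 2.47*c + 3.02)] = (2.8421709430404e-14*c^4 - 18.8590079999999*c^3 + 405.301248*c^2 - 305.197056*c + 171.688064)/(56.623104*c^6 - 109.264896*c^5 - 63.312768*c^4 + 156.795353*c^3 + 49.792854*c^2 - 67.582164*c - 27.543608)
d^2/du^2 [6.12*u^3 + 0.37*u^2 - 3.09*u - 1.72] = 36.72*u + 0.74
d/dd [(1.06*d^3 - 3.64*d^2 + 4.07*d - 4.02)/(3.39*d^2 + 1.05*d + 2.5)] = (3.5934*d^4 + 2.226*d^3 - 9.6693*d^2 + 9.0556*d + 14.396)/(11.4921*d^4 + 7.119*d^3 + 18.0525*d^2 + 5.25*d + 6.25)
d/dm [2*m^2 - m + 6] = 4*m - 1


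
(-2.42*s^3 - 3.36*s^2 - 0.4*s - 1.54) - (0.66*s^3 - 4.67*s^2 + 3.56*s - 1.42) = -3.08*s^3 + 1.31*s^2 - 3.96*s - 0.12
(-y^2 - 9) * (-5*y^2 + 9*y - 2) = 5*y^4 - 9*y^3 + 47*y^2 - 81*y + 18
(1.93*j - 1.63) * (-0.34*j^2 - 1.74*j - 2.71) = -0.6562*j^3 - 2.804*j^2 - 2.3941*j + 4.4173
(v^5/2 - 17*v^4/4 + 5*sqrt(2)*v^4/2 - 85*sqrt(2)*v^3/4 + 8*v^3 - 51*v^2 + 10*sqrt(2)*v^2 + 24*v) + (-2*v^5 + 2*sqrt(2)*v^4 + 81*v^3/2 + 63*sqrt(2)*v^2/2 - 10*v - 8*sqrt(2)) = -3*v^5/2 - 17*v^4/4 + 9*sqrt(2)*v^4/2 - 85*sqrt(2)*v^3/4 + 97*v^3/2 - 51*v^2 + 83*sqrt(2)*v^2/2 + 14*v - 8*sqrt(2)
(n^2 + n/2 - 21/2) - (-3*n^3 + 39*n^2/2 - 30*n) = 3*n^3 - 37*n^2/2 + 61*n/2 - 21/2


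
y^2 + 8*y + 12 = (y + 2)*(y + 6)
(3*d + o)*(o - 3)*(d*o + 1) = 3*d^2*o^2 - 9*d^2*o + d*o^3 - 3*d*o^2 + 3*d*o - 9*d + o^2 - 3*o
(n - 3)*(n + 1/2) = n^2 - 5*n/2 - 3/2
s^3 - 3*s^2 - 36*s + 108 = (s - 6)*(s - 3)*(s + 6)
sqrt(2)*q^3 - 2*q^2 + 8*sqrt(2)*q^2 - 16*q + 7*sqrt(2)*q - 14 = (q + 7)*(q - sqrt(2))*(sqrt(2)*q + sqrt(2))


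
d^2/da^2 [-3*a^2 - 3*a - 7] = -6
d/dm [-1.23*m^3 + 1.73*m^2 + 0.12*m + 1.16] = -3.69*m^2 + 3.46*m + 0.12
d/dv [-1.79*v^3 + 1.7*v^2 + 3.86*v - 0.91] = -5.37*v^2 + 3.4*v + 3.86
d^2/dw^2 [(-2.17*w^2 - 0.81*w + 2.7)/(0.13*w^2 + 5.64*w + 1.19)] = (3.15471*w^3 + 2.28797399999999*w^2 + 12.629682*w + 175.663378)/(0.002197*w^6 + 0.285948*w^5 + 12.466077*w^4 + 184.641192*w^3 + 114.112551*w^2 + 23.960412*w + 1.685159)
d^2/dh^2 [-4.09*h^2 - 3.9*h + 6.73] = -8.18000000000000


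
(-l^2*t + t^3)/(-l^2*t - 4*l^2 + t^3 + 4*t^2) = t/(t + 4)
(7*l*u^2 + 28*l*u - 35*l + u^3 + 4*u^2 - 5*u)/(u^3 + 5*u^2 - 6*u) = (7*l*u + 35*l + u^2 + 5*u)/(u*(u + 6))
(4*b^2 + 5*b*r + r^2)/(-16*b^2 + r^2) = (b + r)/(-4*b + r)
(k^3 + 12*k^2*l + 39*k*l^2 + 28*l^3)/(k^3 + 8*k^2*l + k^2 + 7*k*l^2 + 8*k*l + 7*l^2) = (k + 4*l)/(k + 1)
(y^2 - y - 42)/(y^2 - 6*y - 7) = (y + 6)/(y + 1)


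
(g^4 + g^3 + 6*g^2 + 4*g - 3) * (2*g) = 2*g^5 + 2*g^4 + 12*g^3 + 8*g^2 - 6*g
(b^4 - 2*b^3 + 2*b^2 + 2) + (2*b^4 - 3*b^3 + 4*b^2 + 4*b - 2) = 3*b^4 - 5*b^3 + 6*b^2 + 4*b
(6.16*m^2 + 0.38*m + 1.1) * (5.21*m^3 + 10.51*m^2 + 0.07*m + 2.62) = 32.0936*m^5 + 66.7214*m^4 + 10.156*m^3 + 27.7268*m^2 + 1.0726*m + 2.882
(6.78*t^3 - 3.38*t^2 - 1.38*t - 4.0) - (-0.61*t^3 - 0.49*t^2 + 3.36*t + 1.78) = 7.39*t^3 - 2.89*t^2 - 4.74*t - 5.78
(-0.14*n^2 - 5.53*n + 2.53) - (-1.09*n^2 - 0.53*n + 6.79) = 0.95*n^2 - 5.0*n - 4.26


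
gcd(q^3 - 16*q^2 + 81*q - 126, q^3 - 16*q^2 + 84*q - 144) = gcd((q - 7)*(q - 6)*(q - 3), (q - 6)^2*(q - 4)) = q - 6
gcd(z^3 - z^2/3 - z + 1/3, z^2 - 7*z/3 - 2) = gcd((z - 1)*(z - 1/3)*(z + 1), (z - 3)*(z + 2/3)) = 1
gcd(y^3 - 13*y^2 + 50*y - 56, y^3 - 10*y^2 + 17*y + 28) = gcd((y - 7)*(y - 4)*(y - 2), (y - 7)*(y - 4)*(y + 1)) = y^2 - 11*y + 28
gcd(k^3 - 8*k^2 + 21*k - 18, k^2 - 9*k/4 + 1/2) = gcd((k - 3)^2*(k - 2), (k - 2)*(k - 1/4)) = k - 2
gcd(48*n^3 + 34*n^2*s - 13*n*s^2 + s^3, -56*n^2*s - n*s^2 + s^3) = -8*n + s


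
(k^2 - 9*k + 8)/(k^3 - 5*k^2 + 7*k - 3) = (k - 8)/(k^2 - 4*k + 3)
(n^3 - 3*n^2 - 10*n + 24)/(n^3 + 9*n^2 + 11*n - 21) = (n^2 - 6*n + 8)/(n^2 + 6*n - 7)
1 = 1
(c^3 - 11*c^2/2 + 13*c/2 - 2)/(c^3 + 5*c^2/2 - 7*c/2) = (2*c^2 - 9*c + 4)/(c*(2*c + 7))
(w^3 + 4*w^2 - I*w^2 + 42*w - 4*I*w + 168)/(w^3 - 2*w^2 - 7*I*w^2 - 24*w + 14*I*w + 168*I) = (w + 6*I)/(w - 6)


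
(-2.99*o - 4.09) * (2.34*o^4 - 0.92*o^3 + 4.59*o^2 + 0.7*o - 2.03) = -6.9966*o^5 - 6.8198*o^4 - 9.9613*o^3 - 20.8661*o^2 + 3.2067*o + 8.3027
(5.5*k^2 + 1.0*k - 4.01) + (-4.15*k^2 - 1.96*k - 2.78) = 1.35*k^2 - 0.96*k - 6.79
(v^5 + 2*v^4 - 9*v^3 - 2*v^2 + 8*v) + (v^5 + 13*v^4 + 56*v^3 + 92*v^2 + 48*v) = 2*v^5 + 15*v^4 + 47*v^3 + 90*v^2 + 56*v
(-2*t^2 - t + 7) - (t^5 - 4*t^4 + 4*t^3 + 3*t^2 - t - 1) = -t^5 + 4*t^4 - 4*t^3 - 5*t^2 + 8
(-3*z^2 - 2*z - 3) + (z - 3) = -3*z^2 - z - 6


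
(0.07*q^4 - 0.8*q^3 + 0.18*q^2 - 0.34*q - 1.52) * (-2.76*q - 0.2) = -0.1932*q^5 + 2.194*q^4 - 0.3368*q^3 + 0.9024*q^2 + 4.2632*q + 0.304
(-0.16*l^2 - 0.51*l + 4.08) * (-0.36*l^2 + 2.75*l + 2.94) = 0.0576*l^4 - 0.2564*l^3 - 3.3417*l^2 + 9.7206*l + 11.9952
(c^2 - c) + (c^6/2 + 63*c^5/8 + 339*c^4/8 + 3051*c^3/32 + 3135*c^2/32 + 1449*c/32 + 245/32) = c^6/2 + 63*c^5/8 + 339*c^4/8 + 3051*c^3/32 + 3167*c^2/32 + 1417*c/32 + 245/32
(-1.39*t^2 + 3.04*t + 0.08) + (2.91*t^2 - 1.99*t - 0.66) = 1.52*t^2 + 1.05*t - 0.58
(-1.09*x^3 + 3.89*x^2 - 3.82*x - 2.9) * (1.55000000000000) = -1.6895*x^3 + 6.0295*x^2 - 5.921*x - 4.495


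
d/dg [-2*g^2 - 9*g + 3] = -4*g - 9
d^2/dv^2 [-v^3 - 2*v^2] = -6*v - 4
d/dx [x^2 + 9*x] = 2*x + 9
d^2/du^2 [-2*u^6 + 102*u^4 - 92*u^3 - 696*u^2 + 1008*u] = -60*u^4 + 1224*u^2 - 552*u - 1392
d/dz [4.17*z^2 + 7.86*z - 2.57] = 8.34*z + 7.86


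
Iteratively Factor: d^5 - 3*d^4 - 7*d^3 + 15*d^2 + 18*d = (d - 3)*(d^4 - 7*d^2 - 6*d) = (d - 3)*(d + 1)*(d^3 - d^2 - 6*d) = d*(d - 3)*(d + 1)*(d^2 - d - 6) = d*(d - 3)^2*(d + 1)*(d + 2)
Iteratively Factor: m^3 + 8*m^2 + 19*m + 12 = (m + 1)*(m^2 + 7*m + 12) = (m + 1)*(m + 3)*(m + 4)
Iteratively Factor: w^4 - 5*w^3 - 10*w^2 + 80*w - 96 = (w - 4)*(w^3 - w^2 - 14*w + 24) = (w - 4)*(w - 3)*(w^2 + 2*w - 8) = (w - 4)*(w - 3)*(w + 4)*(w - 2)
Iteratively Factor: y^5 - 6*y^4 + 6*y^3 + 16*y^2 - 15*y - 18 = (y - 2)*(y^4 - 4*y^3 - 2*y^2 + 12*y + 9) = (y - 3)*(y - 2)*(y^3 - y^2 - 5*y - 3) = (y - 3)*(y - 2)*(y + 1)*(y^2 - 2*y - 3) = (y - 3)^2*(y - 2)*(y + 1)*(y + 1)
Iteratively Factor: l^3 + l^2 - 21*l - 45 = (l - 5)*(l^2 + 6*l + 9) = (l - 5)*(l + 3)*(l + 3)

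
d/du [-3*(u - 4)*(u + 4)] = -6*u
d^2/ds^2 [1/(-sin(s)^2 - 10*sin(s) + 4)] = 2*(2*sin(s)^4 + 15*sin(s)^3 + 55*sin(s)^2 - 10*sin(s) - 104)/(sin(s)^2 + 10*sin(s) - 4)^3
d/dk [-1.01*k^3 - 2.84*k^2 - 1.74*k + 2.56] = -3.03*k^2 - 5.68*k - 1.74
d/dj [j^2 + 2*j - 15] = 2*j + 2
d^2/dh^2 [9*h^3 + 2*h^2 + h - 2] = 54*h + 4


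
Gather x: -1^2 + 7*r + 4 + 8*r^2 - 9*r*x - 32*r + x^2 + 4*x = 8*r^2 - 25*r + x^2 + x*(4 - 9*r) + 3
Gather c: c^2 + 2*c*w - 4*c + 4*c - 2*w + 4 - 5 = c^2 + 2*c*w - 2*w - 1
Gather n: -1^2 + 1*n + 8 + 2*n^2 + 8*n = 2*n^2 + 9*n + 7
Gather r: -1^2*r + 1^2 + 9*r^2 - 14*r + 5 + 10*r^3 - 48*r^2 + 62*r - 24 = 10*r^3 - 39*r^2 + 47*r - 18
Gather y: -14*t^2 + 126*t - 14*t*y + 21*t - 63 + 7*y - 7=-14*t^2 + 147*t + y*(7 - 14*t) - 70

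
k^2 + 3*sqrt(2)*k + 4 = (k + sqrt(2))*(k + 2*sqrt(2))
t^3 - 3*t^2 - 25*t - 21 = (t - 7)*(t + 1)*(t + 3)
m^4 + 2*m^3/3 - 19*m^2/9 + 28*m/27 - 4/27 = (m - 2/3)*(m - 1/3)^2*(m + 2)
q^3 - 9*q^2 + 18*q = q*(q - 6)*(q - 3)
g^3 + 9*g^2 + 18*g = g*(g + 3)*(g + 6)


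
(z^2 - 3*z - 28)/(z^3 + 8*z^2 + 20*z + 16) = (z - 7)/(z^2 + 4*z + 4)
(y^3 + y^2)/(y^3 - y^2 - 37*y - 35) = y^2/(y^2 - 2*y - 35)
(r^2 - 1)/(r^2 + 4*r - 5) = (r + 1)/(r + 5)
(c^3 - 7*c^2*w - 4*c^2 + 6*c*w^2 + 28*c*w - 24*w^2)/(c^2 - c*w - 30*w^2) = (c^2 - c*w - 4*c + 4*w)/(c + 5*w)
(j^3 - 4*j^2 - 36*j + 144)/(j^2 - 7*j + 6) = (j^2 + 2*j - 24)/(j - 1)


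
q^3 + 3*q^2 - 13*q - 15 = (q - 3)*(q + 1)*(q + 5)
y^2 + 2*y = y*(y + 2)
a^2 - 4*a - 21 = (a - 7)*(a + 3)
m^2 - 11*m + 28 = (m - 7)*(m - 4)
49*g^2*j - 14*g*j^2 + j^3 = j*(-7*g + j)^2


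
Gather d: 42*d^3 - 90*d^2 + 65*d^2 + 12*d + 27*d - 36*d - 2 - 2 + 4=42*d^3 - 25*d^2 + 3*d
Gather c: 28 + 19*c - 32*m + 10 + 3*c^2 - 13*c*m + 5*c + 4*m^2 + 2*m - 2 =3*c^2 + c*(24 - 13*m) + 4*m^2 - 30*m + 36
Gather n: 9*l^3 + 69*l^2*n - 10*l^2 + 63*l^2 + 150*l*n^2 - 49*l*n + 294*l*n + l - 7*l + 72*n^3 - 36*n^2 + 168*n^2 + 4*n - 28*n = 9*l^3 + 53*l^2 - 6*l + 72*n^3 + n^2*(150*l + 132) + n*(69*l^2 + 245*l - 24)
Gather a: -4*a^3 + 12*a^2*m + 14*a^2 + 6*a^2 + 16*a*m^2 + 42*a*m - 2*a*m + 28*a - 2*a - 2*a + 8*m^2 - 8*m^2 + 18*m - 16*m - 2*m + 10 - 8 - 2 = -4*a^3 + a^2*(12*m + 20) + a*(16*m^2 + 40*m + 24)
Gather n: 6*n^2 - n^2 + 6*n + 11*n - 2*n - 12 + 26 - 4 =5*n^2 + 15*n + 10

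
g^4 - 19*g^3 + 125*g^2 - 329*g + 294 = (g - 7)^2*(g - 3)*(g - 2)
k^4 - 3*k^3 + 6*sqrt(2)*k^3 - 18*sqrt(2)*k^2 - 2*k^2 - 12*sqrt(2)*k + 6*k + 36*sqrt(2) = (k - 3)*(k - sqrt(2))*(k + sqrt(2))*(k + 6*sqrt(2))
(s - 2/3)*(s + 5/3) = s^2 + s - 10/9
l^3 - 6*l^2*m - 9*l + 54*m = (l - 3)*(l + 3)*(l - 6*m)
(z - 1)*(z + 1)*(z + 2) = z^3 + 2*z^2 - z - 2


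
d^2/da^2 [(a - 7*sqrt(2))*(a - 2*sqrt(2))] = 2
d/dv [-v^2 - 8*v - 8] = -2*v - 8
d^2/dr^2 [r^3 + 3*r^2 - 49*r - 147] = 6*r + 6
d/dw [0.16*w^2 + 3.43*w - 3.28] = 0.32*w + 3.43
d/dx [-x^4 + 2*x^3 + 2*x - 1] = -4*x^3 + 6*x^2 + 2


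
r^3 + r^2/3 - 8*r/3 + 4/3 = (r - 1)*(r - 2/3)*(r + 2)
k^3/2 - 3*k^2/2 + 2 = (k/2 + 1/2)*(k - 2)^2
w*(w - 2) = w^2 - 2*w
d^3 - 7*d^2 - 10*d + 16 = (d - 8)*(d - 1)*(d + 2)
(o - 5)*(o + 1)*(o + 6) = o^3 + 2*o^2 - 29*o - 30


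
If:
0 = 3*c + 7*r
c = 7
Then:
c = 7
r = -3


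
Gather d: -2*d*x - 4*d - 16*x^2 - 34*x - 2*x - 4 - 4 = d*(-2*x - 4) - 16*x^2 - 36*x - 8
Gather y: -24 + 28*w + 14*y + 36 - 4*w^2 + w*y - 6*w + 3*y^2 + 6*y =-4*w^2 + 22*w + 3*y^2 + y*(w + 20) + 12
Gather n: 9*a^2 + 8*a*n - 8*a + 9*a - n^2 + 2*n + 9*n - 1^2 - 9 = 9*a^2 + a - n^2 + n*(8*a + 11) - 10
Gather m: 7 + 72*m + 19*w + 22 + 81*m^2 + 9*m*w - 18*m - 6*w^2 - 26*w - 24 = 81*m^2 + m*(9*w + 54) - 6*w^2 - 7*w + 5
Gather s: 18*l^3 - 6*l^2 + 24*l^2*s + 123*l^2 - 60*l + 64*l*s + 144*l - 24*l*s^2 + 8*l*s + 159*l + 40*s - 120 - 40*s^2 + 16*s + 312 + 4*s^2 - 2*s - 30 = 18*l^3 + 117*l^2 + 243*l + s^2*(-24*l - 36) + s*(24*l^2 + 72*l + 54) + 162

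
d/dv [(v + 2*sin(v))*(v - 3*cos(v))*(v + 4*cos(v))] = -(v + 2*sin(v))*(v - 3*cos(v))*(4*sin(v) - 1) + (v + 2*sin(v))*(v + 4*cos(v))*(3*sin(v) + 1) + (v - 3*cos(v))*(v + 4*cos(v))*(2*cos(v) + 1)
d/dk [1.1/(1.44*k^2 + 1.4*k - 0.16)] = (-3.168*k - 1.54)/(1.44*k^2 + 1.4*k - 0.16)^2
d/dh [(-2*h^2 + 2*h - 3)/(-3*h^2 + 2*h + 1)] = 2*(h^2 - 11*h + 4)/(9*h^4 - 12*h^3 - 2*h^2 + 4*h + 1)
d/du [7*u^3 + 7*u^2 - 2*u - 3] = 21*u^2 + 14*u - 2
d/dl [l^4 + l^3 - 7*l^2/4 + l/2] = 4*l^3 + 3*l^2 - 7*l/2 + 1/2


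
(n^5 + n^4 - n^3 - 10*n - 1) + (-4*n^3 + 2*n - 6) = n^5 + n^4 - 5*n^3 - 8*n - 7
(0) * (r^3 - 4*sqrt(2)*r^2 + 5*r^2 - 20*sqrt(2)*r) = 0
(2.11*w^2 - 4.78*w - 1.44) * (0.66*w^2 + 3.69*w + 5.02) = 1.3926*w^4 + 4.6311*w^3 - 7.9964*w^2 - 29.3092*w - 7.2288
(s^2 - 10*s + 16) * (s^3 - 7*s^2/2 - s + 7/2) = s^5 - 27*s^4/2 + 50*s^3 - 85*s^2/2 - 51*s + 56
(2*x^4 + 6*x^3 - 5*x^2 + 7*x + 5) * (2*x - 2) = 4*x^5 + 8*x^4 - 22*x^3 + 24*x^2 - 4*x - 10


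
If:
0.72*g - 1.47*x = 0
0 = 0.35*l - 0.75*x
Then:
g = 2.04166666666667*x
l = 2.14285714285714*x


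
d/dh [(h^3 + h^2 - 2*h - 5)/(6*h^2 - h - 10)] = (6*h^4 - 2*h^3 - 19*h^2 + 40*h + 15)/(36*h^4 - 12*h^3 - 119*h^2 + 20*h + 100)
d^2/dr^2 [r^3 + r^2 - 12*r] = 6*r + 2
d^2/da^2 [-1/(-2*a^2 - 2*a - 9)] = 4*(-2*a^2 - 2*a + 2*(2*a + 1)^2 - 9)/(2*a^2 + 2*a + 9)^3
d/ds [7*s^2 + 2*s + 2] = 14*s + 2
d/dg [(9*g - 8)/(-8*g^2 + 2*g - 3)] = (72*g^2 - 128*g - 11)/(64*g^4 - 32*g^3 + 52*g^2 - 12*g + 9)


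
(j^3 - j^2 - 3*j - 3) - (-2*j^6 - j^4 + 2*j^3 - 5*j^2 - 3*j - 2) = 2*j^6 + j^4 - j^3 + 4*j^2 - 1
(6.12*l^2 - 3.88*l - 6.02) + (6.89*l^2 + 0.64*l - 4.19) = 13.01*l^2 - 3.24*l - 10.21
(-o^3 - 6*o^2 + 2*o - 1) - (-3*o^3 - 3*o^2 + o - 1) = 2*o^3 - 3*o^2 + o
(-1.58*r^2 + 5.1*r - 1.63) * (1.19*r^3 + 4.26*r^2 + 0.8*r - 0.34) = -1.8802*r^5 - 0.661800000000001*r^4 + 18.5223*r^3 - 2.3266*r^2 - 3.038*r + 0.5542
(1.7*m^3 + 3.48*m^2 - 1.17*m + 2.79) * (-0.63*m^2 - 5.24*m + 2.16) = -1.071*m^5 - 11.1004*m^4 - 13.8261*m^3 + 11.8899*m^2 - 17.1468*m + 6.0264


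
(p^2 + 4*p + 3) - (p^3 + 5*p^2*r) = -p^3 - 5*p^2*r + p^2 + 4*p + 3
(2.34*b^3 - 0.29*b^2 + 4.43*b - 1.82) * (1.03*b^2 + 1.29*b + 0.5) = 2.4102*b^5 + 2.7199*b^4 + 5.3588*b^3 + 3.6951*b^2 - 0.1328*b - 0.91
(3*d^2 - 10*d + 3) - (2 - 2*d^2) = 5*d^2 - 10*d + 1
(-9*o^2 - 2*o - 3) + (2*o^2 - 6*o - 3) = -7*o^2 - 8*o - 6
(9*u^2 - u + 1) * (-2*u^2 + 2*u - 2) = -18*u^4 + 20*u^3 - 22*u^2 + 4*u - 2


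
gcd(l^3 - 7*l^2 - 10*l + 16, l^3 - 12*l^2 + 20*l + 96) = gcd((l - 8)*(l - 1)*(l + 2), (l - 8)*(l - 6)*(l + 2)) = l^2 - 6*l - 16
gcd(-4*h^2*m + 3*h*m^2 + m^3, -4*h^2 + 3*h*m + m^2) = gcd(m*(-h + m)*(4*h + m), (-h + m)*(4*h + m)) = 4*h^2 - 3*h*m - m^2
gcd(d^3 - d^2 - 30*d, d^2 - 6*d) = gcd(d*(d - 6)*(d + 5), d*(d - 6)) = d^2 - 6*d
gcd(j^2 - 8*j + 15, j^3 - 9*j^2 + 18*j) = j - 3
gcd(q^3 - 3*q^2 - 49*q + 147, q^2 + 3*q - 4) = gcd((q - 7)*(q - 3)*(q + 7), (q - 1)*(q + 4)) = 1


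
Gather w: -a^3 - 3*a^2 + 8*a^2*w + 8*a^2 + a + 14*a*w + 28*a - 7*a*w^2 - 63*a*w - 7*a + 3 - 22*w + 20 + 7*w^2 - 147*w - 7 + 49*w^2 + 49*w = -a^3 + 5*a^2 + 22*a + w^2*(56 - 7*a) + w*(8*a^2 - 49*a - 120) + 16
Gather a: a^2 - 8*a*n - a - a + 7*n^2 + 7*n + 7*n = a^2 + a*(-8*n - 2) + 7*n^2 + 14*n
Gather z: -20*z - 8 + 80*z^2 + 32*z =80*z^2 + 12*z - 8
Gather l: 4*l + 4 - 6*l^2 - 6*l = -6*l^2 - 2*l + 4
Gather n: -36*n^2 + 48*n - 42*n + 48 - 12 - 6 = -36*n^2 + 6*n + 30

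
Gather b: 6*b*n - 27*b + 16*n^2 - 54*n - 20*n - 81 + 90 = b*(6*n - 27) + 16*n^2 - 74*n + 9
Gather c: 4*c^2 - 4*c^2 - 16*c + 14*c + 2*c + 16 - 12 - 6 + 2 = 0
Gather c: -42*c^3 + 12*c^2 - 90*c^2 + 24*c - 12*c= -42*c^3 - 78*c^2 + 12*c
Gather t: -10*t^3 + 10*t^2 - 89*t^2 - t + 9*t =-10*t^3 - 79*t^2 + 8*t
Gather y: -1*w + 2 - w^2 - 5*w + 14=-w^2 - 6*w + 16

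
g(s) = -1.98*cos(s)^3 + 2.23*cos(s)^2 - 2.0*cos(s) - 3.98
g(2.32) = -0.96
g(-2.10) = -2.15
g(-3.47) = 1.59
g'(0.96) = 1.14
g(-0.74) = -5.04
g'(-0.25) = -0.81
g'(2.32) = 5.71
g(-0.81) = -4.95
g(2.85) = 1.72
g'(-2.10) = -4.98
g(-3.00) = 2.11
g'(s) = 5.94*sin(s)*cos(s)^2 - 4.46*sin(s)*cos(s) + 2.0*sin(s)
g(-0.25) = -5.63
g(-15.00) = -0.31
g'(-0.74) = -1.31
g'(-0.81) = -1.27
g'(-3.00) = -1.73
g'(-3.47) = 3.72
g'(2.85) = 3.37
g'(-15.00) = -5.73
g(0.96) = -4.77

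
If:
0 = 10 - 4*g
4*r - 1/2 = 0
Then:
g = 5/2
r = 1/8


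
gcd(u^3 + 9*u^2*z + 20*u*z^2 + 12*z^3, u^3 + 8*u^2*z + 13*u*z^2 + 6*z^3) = u^2 + 7*u*z + 6*z^2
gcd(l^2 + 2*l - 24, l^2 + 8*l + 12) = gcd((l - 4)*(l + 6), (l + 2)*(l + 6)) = l + 6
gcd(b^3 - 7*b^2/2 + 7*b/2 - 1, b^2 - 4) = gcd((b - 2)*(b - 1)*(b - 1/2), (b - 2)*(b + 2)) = b - 2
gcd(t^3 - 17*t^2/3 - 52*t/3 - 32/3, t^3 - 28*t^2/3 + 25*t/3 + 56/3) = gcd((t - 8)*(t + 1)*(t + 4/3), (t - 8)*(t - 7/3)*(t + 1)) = t^2 - 7*t - 8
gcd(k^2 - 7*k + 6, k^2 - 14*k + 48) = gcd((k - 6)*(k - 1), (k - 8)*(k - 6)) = k - 6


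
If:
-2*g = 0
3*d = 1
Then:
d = 1/3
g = 0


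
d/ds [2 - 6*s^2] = -12*s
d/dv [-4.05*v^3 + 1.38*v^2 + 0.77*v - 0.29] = -12.15*v^2 + 2.76*v + 0.77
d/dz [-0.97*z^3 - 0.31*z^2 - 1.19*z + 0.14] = -2.91*z^2 - 0.62*z - 1.19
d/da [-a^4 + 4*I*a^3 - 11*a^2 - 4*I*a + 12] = -4*a^3 + 12*I*a^2 - 22*a - 4*I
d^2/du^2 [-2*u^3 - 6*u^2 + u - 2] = -12*u - 12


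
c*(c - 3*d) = c^2 - 3*c*d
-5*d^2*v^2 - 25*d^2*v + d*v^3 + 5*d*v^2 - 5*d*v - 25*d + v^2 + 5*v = (-5*d + v)*(v + 5)*(d*v + 1)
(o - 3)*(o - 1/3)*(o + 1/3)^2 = o^4 - 8*o^3/3 - 10*o^2/9 + 8*o/27 + 1/9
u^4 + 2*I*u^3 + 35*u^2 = u^2*(u - 5*I)*(u + 7*I)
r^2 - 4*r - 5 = (r - 5)*(r + 1)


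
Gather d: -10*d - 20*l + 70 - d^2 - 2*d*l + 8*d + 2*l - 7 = -d^2 + d*(-2*l - 2) - 18*l + 63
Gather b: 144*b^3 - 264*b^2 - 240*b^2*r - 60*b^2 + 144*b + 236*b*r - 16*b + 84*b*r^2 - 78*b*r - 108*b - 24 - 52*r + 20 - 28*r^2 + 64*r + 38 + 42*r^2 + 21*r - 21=144*b^3 + b^2*(-240*r - 324) + b*(84*r^2 + 158*r + 20) + 14*r^2 + 33*r + 13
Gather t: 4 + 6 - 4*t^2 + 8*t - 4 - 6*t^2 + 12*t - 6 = -10*t^2 + 20*t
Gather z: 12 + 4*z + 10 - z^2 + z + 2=-z^2 + 5*z + 24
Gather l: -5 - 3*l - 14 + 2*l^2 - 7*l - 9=2*l^2 - 10*l - 28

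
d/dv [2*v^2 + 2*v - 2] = 4*v + 2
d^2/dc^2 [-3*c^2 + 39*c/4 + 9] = -6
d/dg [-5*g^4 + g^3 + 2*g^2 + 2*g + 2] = -20*g^3 + 3*g^2 + 4*g + 2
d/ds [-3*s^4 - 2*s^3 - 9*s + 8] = -12*s^3 - 6*s^2 - 9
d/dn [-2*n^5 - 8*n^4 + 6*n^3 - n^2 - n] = -10*n^4 - 32*n^3 + 18*n^2 - 2*n - 1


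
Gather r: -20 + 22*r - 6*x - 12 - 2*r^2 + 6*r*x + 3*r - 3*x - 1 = -2*r^2 + r*(6*x + 25) - 9*x - 33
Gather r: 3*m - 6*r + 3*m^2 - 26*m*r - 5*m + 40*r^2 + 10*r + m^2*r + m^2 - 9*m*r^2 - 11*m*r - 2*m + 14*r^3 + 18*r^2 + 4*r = 4*m^2 - 4*m + 14*r^3 + r^2*(58 - 9*m) + r*(m^2 - 37*m + 8)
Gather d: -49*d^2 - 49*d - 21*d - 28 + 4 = -49*d^2 - 70*d - 24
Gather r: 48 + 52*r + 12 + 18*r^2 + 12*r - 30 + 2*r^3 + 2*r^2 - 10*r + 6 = 2*r^3 + 20*r^2 + 54*r + 36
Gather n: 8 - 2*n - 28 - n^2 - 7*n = -n^2 - 9*n - 20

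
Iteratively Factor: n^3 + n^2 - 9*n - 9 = (n + 1)*(n^2 - 9) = (n + 1)*(n + 3)*(n - 3)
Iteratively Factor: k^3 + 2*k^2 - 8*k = (k - 2)*(k^2 + 4*k) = (k - 2)*(k + 4)*(k)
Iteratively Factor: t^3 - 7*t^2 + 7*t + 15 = (t - 5)*(t^2 - 2*t - 3) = (t - 5)*(t - 3)*(t + 1)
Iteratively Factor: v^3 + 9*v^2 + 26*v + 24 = (v + 2)*(v^2 + 7*v + 12) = (v + 2)*(v + 3)*(v + 4)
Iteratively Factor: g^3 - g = (g)*(g^2 - 1) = g*(g + 1)*(g - 1)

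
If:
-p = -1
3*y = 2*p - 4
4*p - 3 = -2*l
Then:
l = -1/2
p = 1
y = -2/3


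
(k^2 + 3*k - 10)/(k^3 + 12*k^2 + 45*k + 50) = (k - 2)/(k^2 + 7*k + 10)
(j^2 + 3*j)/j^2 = (j + 3)/j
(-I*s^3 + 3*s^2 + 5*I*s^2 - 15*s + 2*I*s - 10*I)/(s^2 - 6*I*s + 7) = (-I*s^2 + s*(2 + 5*I) - 10)/(s - 7*I)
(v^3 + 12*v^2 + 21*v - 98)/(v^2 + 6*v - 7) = (v^2 + 5*v - 14)/(v - 1)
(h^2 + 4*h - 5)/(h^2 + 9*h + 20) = (h - 1)/(h + 4)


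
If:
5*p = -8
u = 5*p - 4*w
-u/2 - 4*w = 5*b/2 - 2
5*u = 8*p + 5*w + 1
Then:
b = 2064/625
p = -8/5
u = -436/125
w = -141/125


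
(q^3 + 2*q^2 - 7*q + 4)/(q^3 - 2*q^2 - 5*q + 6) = (q^2 + 3*q - 4)/(q^2 - q - 6)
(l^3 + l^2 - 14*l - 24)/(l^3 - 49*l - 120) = (l^2 - 2*l - 8)/(l^2 - 3*l - 40)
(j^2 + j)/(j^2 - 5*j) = (j + 1)/(j - 5)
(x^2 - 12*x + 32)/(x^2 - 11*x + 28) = (x - 8)/(x - 7)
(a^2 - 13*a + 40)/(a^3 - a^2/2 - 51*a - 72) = 2*(a - 5)/(2*a^2 + 15*a + 18)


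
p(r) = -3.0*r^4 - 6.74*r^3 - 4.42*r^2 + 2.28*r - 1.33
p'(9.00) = -10463.10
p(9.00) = -24935.29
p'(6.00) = -3370.68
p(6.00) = -5490.61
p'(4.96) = -2003.30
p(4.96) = -2736.92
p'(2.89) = -481.80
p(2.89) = -403.62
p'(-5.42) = 1366.84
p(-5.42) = -1659.31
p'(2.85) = -464.94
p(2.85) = -384.68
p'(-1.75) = 20.14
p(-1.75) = -10.87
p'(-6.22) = 2162.69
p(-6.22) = -3054.97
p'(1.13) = -50.84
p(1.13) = -19.01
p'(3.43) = -750.17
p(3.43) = -732.73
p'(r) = -12.0*r^3 - 20.22*r^2 - 8.84*r + 2.28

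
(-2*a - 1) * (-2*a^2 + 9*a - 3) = 4*a^3 - 16*a^2 - 3*a + 3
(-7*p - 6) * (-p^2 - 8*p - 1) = 7*p^3 + 62*p^2 + 55*p + 6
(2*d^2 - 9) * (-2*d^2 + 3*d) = -4*d^4 + 6*d^3 + 18*d^2 - 27*d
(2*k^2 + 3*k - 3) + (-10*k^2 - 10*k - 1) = -8*k^2 - 7*k - 4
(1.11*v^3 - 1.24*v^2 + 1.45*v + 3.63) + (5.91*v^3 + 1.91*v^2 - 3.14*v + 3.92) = 7.02*v^3 + 0.67*v^2 - 1.69*v + 7.55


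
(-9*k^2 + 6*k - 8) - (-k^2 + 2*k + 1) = -8*k^2 + 4*k - 9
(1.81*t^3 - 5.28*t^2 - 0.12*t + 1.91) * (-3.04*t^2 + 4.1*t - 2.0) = -5.5024*t^5 + 23.4722*t^4 - 24.9032*t^3 + 4.2616*t^2 + 8.071*t - 3.82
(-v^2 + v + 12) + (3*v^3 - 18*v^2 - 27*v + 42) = 3*v^3 - 19*v^2 - 26*v + 54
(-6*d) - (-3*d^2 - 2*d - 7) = 3*d^2 - 4*d + 7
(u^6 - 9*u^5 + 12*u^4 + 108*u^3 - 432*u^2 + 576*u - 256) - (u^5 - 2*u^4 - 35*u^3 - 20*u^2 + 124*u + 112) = u^6 - 10*u^5 + 14*u^4 + 143*u^3 - 412*u^2 + 452*u - 368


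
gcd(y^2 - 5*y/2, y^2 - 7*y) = y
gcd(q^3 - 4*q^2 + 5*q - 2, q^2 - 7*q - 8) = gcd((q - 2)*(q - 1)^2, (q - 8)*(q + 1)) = 1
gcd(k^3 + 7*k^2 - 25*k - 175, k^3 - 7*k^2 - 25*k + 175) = k^2 - 25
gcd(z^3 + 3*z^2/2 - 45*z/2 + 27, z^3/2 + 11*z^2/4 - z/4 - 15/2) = z - 3/2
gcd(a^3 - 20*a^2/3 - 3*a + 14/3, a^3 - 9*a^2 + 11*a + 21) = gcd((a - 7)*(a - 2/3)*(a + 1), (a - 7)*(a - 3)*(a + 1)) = a^2 - 6*a - 7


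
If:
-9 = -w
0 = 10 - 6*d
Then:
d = 5/3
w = 9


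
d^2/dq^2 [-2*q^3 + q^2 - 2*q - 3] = 2 - 12*q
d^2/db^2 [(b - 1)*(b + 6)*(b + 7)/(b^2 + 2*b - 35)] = 88/(b^3 - 15*b^2 + 75*b - 125)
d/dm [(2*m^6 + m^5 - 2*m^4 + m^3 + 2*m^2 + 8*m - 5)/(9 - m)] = (-10*m^6 + 104*m^5 + 51*m^4 - 74*m^3 + 25*m^2 + 36*m + 67)/(m^2 - 18*m + 81)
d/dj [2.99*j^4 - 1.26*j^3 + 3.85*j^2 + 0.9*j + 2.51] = 11.96*j^3 - 3.78*j^2 + 7.7*j + 0.9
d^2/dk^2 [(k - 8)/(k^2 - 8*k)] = 2/k^3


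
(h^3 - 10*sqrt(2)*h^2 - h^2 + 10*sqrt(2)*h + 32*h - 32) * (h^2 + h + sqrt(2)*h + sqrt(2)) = h^5 - 9*sqrt(2)*h^4 + 11*h^3 + 41*sqrt(2)*h^2 - 12*h - 32*sqrt(2)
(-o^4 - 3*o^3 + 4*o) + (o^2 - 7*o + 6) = -o^4 - 3*o^3 + o^2 - 3*o + 6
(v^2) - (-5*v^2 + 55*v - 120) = 6*v^2 - 55*v + 120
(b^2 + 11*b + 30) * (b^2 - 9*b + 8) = b^4 + 2*b^3 - 61*b^2 - 182*b + 240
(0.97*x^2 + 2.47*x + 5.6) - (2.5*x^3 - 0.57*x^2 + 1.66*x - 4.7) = -2.5*x^3 + 1.54*x^2 + 0.81*x + 10.3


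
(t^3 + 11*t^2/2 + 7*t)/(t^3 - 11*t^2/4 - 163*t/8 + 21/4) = 4*t*(t + 2)/(4*t^2 - 25*t + 6)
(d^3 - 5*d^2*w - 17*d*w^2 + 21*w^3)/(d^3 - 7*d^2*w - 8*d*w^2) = (-d^3 + 5*d^2*w + 17*d*w^2 - 21*w^3)/(d*(-d^2 + 7*d*w + 8*w^2))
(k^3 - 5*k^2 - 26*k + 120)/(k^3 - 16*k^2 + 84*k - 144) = (k + 5)/(k - 6)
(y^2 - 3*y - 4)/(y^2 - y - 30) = (-y^2 + 3*y + 4)/(-y^2 + y + 30)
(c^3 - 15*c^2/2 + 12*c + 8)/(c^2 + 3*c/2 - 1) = (2*c^3 - 15*c^2 + 24*c + 16)/(2*c^2 + 3*c - 2)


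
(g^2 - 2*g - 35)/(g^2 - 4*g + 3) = (g^2 - 2*g - 35)/(g^2 - 4*g + 3)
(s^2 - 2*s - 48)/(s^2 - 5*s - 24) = (s + 6)/(s + 3)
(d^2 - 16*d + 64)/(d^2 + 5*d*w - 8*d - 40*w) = (d - 8)/(d + 5*w)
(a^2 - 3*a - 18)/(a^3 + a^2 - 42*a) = (a + 3)/(a*(a + 7))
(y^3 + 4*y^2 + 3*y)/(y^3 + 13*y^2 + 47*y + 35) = y*(y + 3)/(y^2 + 12*y + 35)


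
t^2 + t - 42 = (t - 6)*(t + 7)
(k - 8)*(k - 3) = k^2 - 11*k + 24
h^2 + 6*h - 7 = (h - 1)*(h + 7)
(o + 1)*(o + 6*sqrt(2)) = o^2 + o + 6*sqrt(2)*o + 6*sqrt(2)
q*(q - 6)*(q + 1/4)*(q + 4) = q^4 - 7*q^3/4 - 49*q^2/2 - 6*q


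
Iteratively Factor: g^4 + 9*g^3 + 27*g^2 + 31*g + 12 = (g + 1)*(g^3 + 8*g^2 + 19*g + 12) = (g + 1)*(g + 3)*(g^2 + 5*g + 4) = (g + 1)*(g + 3)*(g + 4)*(g + 1)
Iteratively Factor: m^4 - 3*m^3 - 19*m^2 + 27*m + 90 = (m + 2)*(m^3 - 5*m^2 - 9*m + 45) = (m - 3)*(m + 2)*(m^2 - 2*m - 15) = (m - 3)*(m + 2)*(m + 3)*(m - 5)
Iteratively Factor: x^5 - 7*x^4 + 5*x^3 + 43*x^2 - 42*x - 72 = (x + 2)*(x^4 - 9*x^3 + 23*x^2 - 3*x - 36) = (x - 3)*(x + 2)*(x^3 - 6*x^2 + 5*x + 12) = (x - 3)^2*(x + 2)*(x^2 - 3*x - 4) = (x - 4)*(x - 3)^2*(x + 2)*(x + 1)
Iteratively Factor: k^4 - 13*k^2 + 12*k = (k - 3)*(k^3 + 3*k^2 - 4*k) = (k - 3)*(k + 4)*(k^2 - k) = (k - 3)*(k - 1)*(k + 4)*(k)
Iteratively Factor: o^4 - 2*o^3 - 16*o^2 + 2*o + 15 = (o - 1)*(o^3 - o^2 - 17*o - 15) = (o - 5)*(o - 1)*(o^2 + 4*o + 3) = (o - 5)*(o - 1)*(o + 3)*(o + 1)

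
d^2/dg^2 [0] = 0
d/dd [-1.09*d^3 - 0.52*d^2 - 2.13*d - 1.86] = -3.27*d^2 - 1.04*d - 2.13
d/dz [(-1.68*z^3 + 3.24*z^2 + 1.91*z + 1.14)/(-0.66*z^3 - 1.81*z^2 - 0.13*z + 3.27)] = (5.1792*z^4 + 2.958*z^3 - 11.1877*z^2 + 25.3164*z + 6.3939)/(0.4356*z^6 + 2.3892*z^5 + 3.4477*z^4 - 3.8458*z^3 - 11.8205*z^2 - 0.8502*z + 10.6929)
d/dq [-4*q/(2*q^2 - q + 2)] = 8*(q^2 - 1)/(4*q^4 - 4*q^3 + 9*q^2 - 4*q + 4)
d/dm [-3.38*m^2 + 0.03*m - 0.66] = 0.03 - 6.76*m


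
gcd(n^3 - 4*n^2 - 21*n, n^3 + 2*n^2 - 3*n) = n^2 + 3*n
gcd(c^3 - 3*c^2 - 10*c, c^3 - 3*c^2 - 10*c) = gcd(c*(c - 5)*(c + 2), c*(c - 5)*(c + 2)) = c^3 - 3*c^2 - 10*c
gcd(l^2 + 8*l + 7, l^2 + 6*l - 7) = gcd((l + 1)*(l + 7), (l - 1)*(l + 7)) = l + 7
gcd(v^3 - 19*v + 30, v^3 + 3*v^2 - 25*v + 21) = v - 3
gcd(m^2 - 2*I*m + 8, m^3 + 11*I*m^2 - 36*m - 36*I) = m + 2*I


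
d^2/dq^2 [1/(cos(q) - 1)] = (sin(q)^2 - cos(q) + 1)/(cos(q) - 1)^3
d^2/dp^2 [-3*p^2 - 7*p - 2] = -6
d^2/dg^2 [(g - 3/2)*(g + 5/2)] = 2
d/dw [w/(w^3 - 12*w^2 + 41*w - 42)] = (w^3 - 12*w^2 - w*(3*w^2 - 24*w + 41) + 41*w - 42)/(w^3 - 12*w^2 + 41*w - 42)^2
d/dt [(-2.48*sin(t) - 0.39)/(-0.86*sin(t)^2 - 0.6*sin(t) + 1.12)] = (-0.6708*sin(t) + 1.0664*cos(2*t) - 4.078)*cos(t)/(0.86*sin(t)^2 + 0.6*sin(t) - 1.12)^2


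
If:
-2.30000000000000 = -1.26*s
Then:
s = 1.83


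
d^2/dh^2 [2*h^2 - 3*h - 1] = 4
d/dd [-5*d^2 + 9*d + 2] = 9 - 10*d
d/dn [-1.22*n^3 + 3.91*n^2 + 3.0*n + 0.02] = -3.66*n^2 + 7.82*n + 3.0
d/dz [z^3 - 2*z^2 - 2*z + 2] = 3*z^2 - 4*z - 2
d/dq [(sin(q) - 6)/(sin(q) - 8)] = -2*cos(q)/(sin(q) - 8)^2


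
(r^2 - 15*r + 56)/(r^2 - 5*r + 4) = (r^2 - 15*r + 56)/(r^2 - 5*r + 4)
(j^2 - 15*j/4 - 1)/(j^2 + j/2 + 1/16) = 4*(j - 4)/(4*j + 1)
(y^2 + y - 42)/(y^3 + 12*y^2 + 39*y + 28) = (y - 6)/(y^2 + 5*y + 4)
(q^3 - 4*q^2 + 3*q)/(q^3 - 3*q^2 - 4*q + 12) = q*(q - 1)/(q^2 - 4)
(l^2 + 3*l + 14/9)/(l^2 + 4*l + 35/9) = (3*l + 2)/(3*l + 5)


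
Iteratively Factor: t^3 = (t)*(t^2) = t^2*(t)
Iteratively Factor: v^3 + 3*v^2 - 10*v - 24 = (v - 3)*(v^2 + 6*v + 8) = (v - 3)*(v + 4)*(v + 2)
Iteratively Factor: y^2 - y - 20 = (y + 4)*(y - 5)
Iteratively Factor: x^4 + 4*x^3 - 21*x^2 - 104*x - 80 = (x + 4)*(x^3 - 21*x - 20) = (x + 1)*(x + 4)*(x^2 - x - 20) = (x - 5)*(x + 1)*(x + 4)*(x + 4)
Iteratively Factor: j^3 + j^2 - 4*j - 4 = (j + 1)*(j^2 - 4) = (j + 1)*(j + 2)*(j - 2)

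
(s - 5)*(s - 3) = s^2 - 8*s + 15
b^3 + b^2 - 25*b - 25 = (b - 5)*(b + 1)*(b + 5)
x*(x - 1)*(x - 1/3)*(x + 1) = x^4 - x^3/3 - x^2 + x/3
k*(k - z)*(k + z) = k^3 - k*z^2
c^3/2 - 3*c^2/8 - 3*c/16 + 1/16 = (c/2 + 1/4)*(c - 1)*(c - 1/4)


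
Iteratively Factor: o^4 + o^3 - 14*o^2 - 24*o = (o + 2)*(o^3 - o^2 - 12*o) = (o - 4)*(o + 2)*(o^2 + 3*o) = o*(o - 4)*(o + 2)*(o + 3)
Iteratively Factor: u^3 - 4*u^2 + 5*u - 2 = (u - 1)*(u^2 - 3*u + 2) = (u - 1)^2*(u - 2)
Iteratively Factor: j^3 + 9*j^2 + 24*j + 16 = (j + 4)*(j^2 + 5*j + 4) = (j + 1)*(j + 4)*(j + 4)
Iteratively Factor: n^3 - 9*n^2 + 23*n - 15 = (n - 3)*(n^2 - 6*n + 5) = (n - 3)*(n - 1)*(n - 5)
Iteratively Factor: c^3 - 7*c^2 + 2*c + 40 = (c - 5)*(c^2 - 2*c - 8) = (c - 5)*(c + 2)*(c - 4)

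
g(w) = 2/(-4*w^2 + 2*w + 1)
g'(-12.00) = 0.00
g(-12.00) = 0.00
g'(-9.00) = 0.00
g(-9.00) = -0.00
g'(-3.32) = -0.02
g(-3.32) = -0.04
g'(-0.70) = -2.73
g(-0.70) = -0.85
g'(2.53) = 0.10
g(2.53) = -0.10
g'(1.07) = 6.33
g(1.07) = -1.39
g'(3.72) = 0.03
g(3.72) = -0.04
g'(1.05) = 7.46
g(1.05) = -1.53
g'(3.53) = 0.03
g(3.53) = -0.05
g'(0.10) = -1.78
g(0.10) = 1.72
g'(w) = 2*(8*w - 2)/(-4*w^2 + 2*w + 1)^2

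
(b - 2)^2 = b^2 - 4*b + 4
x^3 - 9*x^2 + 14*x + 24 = (x - 6)*(x - 4)*(x + 1)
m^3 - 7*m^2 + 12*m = m*(m - 4)*(m - 3)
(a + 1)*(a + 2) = a^2 + 3*a + 2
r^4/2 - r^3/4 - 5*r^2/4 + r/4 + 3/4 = (r/2 + 1/2)*(r - 3/2)*(r - 1)*(r + 1)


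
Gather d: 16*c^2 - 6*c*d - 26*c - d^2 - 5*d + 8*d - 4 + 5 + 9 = 16*c^2 - 26*c - d^2 + d*(3 - 6*c) + 10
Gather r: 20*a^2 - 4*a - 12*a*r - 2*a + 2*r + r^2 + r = 20*a^2 - 6*a + r^2 + r*(3 - 12*a)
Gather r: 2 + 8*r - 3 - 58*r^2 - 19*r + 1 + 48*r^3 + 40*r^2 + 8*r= 48*r^3 - 18*r^2 - 3*r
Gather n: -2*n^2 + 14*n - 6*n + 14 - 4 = -2*n^2 + 8*n + 10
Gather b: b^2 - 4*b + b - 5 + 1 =b^2 - 3*b - 4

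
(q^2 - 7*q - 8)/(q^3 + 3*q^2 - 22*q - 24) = (q - 8)/(q^2 + 2*q - 24)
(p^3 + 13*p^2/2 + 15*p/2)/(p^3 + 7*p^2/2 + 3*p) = (p + 5)/(p + 2)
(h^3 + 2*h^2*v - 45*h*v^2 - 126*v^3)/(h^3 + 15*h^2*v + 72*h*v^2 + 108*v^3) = (h - 7*v)/(h + 6*v)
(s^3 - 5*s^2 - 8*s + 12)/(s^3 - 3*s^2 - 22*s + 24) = (s + 2)/(s + 4)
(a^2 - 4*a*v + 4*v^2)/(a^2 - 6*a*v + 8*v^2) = (-a + 2*v)/(-a + 4*v)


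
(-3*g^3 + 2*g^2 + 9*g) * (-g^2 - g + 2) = 3*g^5 + g^4 - 17*g^3 - 5*g^2 + 18*g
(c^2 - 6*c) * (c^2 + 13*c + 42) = c^4 + 7*c^3 - 36*c^2 - 252*c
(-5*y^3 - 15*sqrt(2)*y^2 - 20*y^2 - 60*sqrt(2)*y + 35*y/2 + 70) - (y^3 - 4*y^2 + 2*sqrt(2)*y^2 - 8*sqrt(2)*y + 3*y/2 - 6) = -6*y^3 - 17*sqrt(2)*y^2 - 16*y^2 - 52*sqrt(2)*y + 16*y + 76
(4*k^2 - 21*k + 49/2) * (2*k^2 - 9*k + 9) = 8*k^4 - 78*k^3 + 274*k^2 - 819*k/2 + 441/2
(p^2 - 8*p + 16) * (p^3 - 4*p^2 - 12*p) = p^5 - 12*p^4 + 36*p^3 + 32*p^2 - 192*p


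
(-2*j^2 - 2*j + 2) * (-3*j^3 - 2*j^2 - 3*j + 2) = 6*j^5 + 10*j^4 + 4*j^3 - 2*j^2 - 10*j + 4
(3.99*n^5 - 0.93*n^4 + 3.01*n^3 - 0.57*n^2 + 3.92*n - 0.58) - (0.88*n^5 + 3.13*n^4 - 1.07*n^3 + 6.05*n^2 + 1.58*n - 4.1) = 3.11*n^5 - 4.06*n^4 + 4.08*n^3 - 6.62*n^2 + 2.34*n + 3.52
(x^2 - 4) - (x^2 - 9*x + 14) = 9*x - 18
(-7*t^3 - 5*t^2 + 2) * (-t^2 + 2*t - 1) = 7*t^5 - 9*t^4 - 3*t^3 + 3*t^2 + 4*t - 2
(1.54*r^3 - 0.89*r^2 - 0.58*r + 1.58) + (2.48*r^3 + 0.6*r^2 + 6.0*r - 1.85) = 4.02*r^3 - 0.29*r^2 + 5.42*r - 0.27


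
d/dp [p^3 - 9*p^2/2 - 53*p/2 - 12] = 3*p^2 - 9*p - 53/2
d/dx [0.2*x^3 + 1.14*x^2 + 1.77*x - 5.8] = 0.6*x^2 + 2.28*x + 1.77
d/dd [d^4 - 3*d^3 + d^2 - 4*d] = 4*d^3 - 9*d^2 + 2*d - 4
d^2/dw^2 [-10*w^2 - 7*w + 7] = -20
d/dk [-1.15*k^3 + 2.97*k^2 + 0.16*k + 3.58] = -3.45*k^2 + 5.94*k + 0.16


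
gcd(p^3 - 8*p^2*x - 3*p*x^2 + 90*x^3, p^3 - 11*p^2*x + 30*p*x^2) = p^2 - 11*p*x + 30*x^2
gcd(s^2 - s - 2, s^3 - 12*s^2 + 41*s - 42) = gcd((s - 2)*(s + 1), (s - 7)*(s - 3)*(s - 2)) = s - 2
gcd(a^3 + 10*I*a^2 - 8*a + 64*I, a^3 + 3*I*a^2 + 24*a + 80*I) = a + 4*I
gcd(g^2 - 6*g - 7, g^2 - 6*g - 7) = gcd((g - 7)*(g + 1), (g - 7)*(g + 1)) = g^2 - 6*g - 7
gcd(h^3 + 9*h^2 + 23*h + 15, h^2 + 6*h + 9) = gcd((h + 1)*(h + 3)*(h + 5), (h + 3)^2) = h + 3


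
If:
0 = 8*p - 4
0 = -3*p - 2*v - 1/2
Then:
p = 1/2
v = -1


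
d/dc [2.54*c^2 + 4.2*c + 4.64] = 5.08*c + 4.2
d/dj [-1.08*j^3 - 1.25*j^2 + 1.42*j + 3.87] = -3.24*j^2 - 2.5*j + 1.42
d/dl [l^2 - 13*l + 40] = 2*l - 13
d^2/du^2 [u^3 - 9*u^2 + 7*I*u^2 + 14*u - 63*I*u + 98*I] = 6*u - 18 + 14*I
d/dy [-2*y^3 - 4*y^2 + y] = -6*y^2 - 8*y + 1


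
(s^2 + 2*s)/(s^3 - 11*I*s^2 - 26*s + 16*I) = s*(s + 2)/(s^3 - 11*I*s^2 - 26*s + 16*I)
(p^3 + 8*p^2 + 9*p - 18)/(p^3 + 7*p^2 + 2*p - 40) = (p^3 + 8*p^2 + 9*p - 18)/(p^3 + 7*p^2 + 2*p - 40)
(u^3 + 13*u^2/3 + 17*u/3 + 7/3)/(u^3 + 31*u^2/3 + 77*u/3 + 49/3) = (u + 1)/(u + 7)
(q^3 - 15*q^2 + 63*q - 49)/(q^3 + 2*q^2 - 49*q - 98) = (q^2 - 8*q + 7)/(q^2 + 9*q + 14)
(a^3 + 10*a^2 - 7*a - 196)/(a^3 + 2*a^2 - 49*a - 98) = (a^2 + 3*a - 28)/(a^2 - 5*a - 14)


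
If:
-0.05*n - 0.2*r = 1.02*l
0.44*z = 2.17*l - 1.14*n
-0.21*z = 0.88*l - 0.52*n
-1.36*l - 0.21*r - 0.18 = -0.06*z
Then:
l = -1.01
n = -1.82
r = 5.60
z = -0.27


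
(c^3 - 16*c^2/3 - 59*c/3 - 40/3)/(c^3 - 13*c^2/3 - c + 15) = (c^2 - 7*c - 8)/(c^2 - 6*c + 9)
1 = 1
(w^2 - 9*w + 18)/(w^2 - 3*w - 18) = (w - 3)/(w + 3)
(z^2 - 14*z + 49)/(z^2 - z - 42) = (z - 7)/(z + 6)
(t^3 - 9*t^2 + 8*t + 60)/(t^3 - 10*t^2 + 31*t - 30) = (t^2 - 4*t - 12)/(t^2 - 5*t + 6)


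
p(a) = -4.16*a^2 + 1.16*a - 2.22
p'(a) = 1.16 - 8.32*a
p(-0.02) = -2.24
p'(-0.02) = 1.33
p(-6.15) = -166.70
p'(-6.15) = 52.33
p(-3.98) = -72.73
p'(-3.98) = 34.27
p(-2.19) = -24.71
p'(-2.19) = 19.38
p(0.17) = -2.14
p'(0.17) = -0.25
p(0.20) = -2.15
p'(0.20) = -0.50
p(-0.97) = -7.26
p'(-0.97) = 9.23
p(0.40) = -2.42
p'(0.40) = -2.17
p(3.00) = -36.18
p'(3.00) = -23.80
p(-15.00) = -955.62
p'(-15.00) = 125.96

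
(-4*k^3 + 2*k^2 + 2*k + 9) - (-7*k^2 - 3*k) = -4*k^3 + 9*k^2 + 5*k + 9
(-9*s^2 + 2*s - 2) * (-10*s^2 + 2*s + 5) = 90*s^4 - 38*s^3 - 21*s^2 + 6*s - 10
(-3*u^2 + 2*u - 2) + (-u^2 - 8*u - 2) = -4*u^2 - 6*u - 4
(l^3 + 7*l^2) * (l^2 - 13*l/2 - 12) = l^5 + l^4/2 - 115*l^3/2 - 84*l^2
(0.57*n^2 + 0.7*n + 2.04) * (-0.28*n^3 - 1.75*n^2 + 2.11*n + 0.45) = -0.1596*n^5 - 1.1935*n^4 - 0.5935*n^3 - 1.8365*n^2 + 4.6194*n + 0.918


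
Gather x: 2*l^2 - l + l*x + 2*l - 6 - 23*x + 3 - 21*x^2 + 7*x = 2*l^2 + l - 21*x^2 + x*(l - 16) - 3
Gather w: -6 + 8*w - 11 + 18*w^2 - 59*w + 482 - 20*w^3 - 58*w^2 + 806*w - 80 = -20*w^3 - 40*w^2 + 755*w + 385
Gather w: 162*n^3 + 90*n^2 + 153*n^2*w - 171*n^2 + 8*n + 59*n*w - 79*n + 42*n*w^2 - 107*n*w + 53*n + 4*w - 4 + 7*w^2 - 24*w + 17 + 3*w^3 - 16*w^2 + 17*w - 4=162*n^3 - 81*n^2 - 18*n + 3*w^3 + w^2*(42*n - 9) + w*(153*n^2 - 48*n - 3) + 9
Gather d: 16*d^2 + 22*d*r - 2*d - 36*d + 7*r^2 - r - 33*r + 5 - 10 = 16*d^2 + d*(22*r - 38) + 7*r^2 - 34*r - 5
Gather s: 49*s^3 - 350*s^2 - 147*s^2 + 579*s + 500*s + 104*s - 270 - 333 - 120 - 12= 49*s^3 - 497*s^2 + 1183*s - 735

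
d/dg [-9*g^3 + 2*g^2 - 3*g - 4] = -27*g^2 + 4*g - 3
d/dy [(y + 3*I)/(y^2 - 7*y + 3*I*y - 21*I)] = -1/(y^2 - 14*y + 49)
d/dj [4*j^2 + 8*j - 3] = 8*j + 8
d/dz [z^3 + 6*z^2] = 3*z*(z + 4)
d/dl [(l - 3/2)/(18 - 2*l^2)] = (-l^2 + l*(2*l - 3) + 9)/(2*(l^2 - 9)^2)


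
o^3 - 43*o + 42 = (o - 6)*(o - 1)*(o + 7)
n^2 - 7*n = n*(n - 7)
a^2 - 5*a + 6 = (a - 3)*(a - 2)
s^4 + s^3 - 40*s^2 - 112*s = s*(s - 7)*(s + 4)^2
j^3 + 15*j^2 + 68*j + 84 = (j + 2)*(j + 6)*(j + 7)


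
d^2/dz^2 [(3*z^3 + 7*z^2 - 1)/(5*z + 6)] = 2*(75*z^3 + 270*z^2 + 324*z + 227)/(125*z^3 + 450*z^2 + 540*z + 216)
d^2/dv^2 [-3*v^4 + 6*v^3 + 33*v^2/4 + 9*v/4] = -36*v^2 + 36*v + 33/2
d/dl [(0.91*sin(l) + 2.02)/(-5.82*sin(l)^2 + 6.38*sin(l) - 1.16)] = (5.2962*sin(l)^2 + 23.5128*sin(l) - 13.9432)*cos(l)/(33.8724*sin(l)^4 - 74.2632*sin(l)^3 + 54.2068*sin(l)^2 - 14.8016*sin(l) + 1.3456)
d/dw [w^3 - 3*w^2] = 3*w*(w - 2)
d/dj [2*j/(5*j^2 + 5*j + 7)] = 2*(7 - 5*j^2)/(25*j^4 + 50*j^3 + 95*j^2 + 70*j + 49)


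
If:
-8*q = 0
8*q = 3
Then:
No Solution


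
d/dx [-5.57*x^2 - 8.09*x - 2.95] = -11.14*x - 8.09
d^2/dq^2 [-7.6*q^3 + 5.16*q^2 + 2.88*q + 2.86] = 10.32 - 45.6*q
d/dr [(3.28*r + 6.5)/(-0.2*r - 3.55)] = (-2.0688*r - 36.7212)/(0.2*r + 3.55)^3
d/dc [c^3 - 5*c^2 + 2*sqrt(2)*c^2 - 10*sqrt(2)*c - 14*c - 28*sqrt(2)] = 3*c^2 - 10*c + 4*sqrt(2)*c - 10*sqrt(2) - 14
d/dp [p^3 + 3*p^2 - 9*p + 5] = 3*p^2 + 6*p - 9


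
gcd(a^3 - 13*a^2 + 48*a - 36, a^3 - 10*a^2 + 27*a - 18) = a^2 - 7*a + 6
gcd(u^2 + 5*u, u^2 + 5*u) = u^2 + 5*u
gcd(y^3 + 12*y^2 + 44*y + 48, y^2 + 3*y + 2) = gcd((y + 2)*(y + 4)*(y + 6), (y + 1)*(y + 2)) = y + 2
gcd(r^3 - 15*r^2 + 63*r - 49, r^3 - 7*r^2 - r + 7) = r^2 - 8*r + 7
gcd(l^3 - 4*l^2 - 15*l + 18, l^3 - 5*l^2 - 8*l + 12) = l^2 - 7*l + 6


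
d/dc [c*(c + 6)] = 2*c + 6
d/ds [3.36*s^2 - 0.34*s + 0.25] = 6.72*s - 0.34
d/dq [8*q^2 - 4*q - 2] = 16*q - 4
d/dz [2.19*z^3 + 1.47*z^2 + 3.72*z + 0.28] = 6.57*z^2 + 2.94*z + 3.72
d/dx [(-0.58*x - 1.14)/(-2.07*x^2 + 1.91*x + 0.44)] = (-1.2006*x^2 - 4.7196*x + 1.9222)/(4.2849*x^4 - 7.9074*x^3 + 1.8265*x^2 + 1.6808*x + 0.1936)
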